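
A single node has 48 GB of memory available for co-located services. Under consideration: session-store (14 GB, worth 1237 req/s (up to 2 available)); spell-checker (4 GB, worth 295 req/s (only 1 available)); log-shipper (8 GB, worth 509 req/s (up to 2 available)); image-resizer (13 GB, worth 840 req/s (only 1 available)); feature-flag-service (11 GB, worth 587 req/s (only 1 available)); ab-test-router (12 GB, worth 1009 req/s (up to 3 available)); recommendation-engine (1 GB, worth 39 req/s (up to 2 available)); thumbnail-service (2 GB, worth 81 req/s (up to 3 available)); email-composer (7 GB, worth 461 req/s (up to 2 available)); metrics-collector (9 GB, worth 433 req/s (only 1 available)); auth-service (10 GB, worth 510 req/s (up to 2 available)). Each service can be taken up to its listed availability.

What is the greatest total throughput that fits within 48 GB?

3992

By throughput per GB: session-store 88.36, ab-test-router 84.08, spell-checker 73.75 lead.
Greedy by ratio would take 2×session-store + spell-checker + ab-test-router + 2×thumbnail-service: 48 GB used, total 3940.
The 8 GB tied up in spell-checker and 2×thumbnail-service is better spent on log-shipper — total rises to 3992 (48 GB).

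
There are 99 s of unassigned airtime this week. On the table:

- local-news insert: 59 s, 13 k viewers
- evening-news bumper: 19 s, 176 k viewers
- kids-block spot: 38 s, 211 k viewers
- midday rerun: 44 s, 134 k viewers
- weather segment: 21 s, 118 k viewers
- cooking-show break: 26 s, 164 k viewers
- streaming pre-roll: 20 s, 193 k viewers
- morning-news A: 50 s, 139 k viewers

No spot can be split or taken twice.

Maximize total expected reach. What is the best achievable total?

698

Density check — streaming pre-roll 9.65, evening-news bumper 9.26, cooking-show break 6.31 are the best per s.
Greedy by ratio would take evening-news bumper + weather segment + cooking-show break + streaming pre-roll: 86 s used, total 651.
The 26 s tied up in cooking-show break is better spent on kids-block spot — total rises to 698 (98 s).
Every other selection either busts 99 s or fails to beat 698.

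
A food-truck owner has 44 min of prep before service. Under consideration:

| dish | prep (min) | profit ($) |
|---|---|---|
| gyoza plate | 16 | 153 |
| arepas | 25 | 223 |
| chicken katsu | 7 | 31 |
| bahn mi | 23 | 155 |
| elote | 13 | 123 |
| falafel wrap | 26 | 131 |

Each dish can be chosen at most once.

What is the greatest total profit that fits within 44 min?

376

Taking the top-ratio dishes first gives gyoza plate + chicken katsu + elote for 307 (36 min).
Dropping chicken katsu and elote frees 20 min; slotting in arepas (25 min) lifts the total to 376 at 41 min.
The closest alternative, arepas + elote, reaches only 346.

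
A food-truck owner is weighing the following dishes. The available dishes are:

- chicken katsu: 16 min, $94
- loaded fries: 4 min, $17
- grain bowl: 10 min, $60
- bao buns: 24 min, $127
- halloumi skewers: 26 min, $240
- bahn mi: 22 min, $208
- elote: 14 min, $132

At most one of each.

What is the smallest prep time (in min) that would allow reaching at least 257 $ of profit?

Need the lightest bundle worth ≥ 257.
loaded fries + halloumi skewers: 257 profit at 30 min.
Any bundle with less than 30 min falls short of 257.

30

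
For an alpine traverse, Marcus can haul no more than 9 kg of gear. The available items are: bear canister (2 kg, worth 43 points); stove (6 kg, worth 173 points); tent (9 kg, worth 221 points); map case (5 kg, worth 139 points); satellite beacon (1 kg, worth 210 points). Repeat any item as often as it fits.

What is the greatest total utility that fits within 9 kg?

1890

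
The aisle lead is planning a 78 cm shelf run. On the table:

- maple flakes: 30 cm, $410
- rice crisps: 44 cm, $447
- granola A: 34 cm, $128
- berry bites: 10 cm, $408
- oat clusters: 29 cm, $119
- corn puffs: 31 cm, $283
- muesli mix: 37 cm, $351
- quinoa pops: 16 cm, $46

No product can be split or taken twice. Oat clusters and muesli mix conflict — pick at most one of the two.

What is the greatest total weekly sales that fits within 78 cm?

The ratio ordering already packs tightly: maple flakes + berry bites + muesli mix, 77 cm, 1169.

1169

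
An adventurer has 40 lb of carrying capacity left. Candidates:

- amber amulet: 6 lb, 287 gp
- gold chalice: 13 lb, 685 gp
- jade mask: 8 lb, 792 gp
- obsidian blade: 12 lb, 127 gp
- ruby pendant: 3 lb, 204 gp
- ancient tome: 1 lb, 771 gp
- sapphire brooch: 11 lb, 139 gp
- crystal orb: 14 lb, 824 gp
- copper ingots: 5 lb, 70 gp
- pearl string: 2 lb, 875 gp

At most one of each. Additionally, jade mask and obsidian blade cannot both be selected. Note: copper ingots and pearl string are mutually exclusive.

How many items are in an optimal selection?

The maximum value within 40 lb is 3947.
For example gold chalice + jade mask + ancient tome + crystal orb + pearl string achieves it, using 38 lb.
Every optimal selection uses 5 items.

5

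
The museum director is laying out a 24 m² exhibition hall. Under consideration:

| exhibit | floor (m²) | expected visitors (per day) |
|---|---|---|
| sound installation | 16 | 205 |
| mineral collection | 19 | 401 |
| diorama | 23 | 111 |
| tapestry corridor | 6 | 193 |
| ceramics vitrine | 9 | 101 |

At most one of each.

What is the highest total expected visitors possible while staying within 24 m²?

401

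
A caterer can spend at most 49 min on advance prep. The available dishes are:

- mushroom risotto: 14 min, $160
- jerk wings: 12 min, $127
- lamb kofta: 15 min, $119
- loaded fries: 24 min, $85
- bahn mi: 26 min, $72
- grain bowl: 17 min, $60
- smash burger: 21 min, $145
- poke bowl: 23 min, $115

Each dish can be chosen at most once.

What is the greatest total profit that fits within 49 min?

Taking the top-ratio dishes first gives mushroom risotto + jerk wings + lamb kofta for 406 (41 min).
Dropping lamb kofta frees 15 min; slotting in smash burger (21 min) lifts the total to 432 at 47 min.
Every other selection either busts 49 min or fails to beat 432.

432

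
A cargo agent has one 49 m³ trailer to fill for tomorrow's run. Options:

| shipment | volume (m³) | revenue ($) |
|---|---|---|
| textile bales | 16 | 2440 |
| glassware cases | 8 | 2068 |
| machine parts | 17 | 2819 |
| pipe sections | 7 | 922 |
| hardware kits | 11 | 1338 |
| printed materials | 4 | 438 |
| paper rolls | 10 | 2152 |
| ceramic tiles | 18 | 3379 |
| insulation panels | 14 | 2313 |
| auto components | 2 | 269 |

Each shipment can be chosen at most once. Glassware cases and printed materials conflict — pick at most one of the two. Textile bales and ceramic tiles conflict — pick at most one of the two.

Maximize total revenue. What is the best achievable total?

Density check — glassware cases 258.50, paper rolls 215.20, ceramic tiles 187.72, machine parts 165.82 are the best per m³.
Taking glassware cases + machine parts + paper rolls + insulation panels: 49 m³ used, 9352 in revenue.

9352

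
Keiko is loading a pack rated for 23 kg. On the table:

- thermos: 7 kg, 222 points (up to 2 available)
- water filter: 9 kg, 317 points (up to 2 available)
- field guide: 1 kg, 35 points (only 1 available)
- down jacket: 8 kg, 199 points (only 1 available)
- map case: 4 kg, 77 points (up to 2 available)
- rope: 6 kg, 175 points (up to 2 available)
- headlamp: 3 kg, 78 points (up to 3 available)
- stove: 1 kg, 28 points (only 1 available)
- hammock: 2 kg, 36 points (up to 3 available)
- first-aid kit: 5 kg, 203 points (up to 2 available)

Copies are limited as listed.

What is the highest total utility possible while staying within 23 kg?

837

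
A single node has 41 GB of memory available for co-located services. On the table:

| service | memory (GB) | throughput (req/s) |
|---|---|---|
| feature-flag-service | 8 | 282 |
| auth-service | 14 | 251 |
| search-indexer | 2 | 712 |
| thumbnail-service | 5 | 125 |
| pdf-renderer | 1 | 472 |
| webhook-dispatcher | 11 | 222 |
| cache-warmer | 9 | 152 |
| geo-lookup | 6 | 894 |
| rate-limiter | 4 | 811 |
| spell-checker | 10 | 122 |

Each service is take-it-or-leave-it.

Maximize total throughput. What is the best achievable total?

Greedy by ratio would take feature-flag-service + search-indexer + thumbnail-service + pdf-renderer + webhook-dispatcher + geo-lookup + rate-limiter: 37 GB used, total 3518.
Dropping webhook-dispatcher frees 11 GB; slotting in auth-service (14 GB) lifts the total to 3547 at 40 GB.
That's the maximum — no swap from here does better than 3547.

3547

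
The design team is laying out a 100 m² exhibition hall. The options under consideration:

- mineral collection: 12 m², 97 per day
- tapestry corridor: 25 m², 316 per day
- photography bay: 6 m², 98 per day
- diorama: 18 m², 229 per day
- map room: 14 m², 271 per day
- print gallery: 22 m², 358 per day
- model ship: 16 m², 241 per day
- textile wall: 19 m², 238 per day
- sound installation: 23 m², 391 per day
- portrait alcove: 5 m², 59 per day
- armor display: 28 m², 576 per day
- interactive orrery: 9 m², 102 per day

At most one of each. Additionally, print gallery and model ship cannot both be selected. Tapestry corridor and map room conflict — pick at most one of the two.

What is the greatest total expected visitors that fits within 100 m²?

Ranking by ratio (expected visitors/m²): armor display 20.57, map room 19.36, sound installation 17.00.
Photography bay + map room + print gallery + sound installation + portrait alcove + armor display uses 98 of the 100 m² and totals 1753.
The closest alternative, map room + model ship + textile wall + sound installation + armor display, reaches only 1717.

1753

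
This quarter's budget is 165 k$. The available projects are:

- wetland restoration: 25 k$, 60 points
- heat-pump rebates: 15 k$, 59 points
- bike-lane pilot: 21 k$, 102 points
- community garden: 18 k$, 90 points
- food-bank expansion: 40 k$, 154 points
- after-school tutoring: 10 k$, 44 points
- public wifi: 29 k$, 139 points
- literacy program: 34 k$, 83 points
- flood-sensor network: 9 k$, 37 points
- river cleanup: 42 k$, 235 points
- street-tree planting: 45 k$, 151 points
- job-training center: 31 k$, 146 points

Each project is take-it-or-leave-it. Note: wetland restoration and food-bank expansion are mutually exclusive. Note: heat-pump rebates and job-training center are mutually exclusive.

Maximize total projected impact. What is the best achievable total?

Taking bike-lane pilot + community garden + after-school tutoring + public wifi + flood-sensor network + river cleanup + job-training center: 160 k$ used, 793 in projected impact.
An exhaustive check of the 4096 subsets confirms 793.

793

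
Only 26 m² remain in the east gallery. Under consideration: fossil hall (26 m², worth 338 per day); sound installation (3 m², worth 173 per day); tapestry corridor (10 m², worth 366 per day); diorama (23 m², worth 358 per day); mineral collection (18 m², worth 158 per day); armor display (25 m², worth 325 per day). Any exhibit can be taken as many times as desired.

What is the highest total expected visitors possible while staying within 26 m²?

1384

The ratio ordering already packs tightly: 8×sound installation, 24 m², 1384.
That's the maximum — no swap from here does better than 1384.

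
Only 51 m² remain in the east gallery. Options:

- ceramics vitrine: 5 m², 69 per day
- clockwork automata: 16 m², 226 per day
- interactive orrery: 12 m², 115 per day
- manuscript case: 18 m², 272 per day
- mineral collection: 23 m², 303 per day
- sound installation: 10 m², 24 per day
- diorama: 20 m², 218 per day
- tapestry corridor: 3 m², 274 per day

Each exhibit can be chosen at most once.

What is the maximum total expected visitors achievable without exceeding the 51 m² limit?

918

The ratio heuristic lands on ceramics vitrine + clockwork automata + manuscript case + tapestry corridor (841) but leaves 9 m² idle.
Dropping clockwork automata frees 16 m²; slotting in mineral collection (23 m²) lifts the total to 918 at 49 m².
Runner-up clockwork automata + interactive orrery + manuscript case + tapestry corridor tops out at 887.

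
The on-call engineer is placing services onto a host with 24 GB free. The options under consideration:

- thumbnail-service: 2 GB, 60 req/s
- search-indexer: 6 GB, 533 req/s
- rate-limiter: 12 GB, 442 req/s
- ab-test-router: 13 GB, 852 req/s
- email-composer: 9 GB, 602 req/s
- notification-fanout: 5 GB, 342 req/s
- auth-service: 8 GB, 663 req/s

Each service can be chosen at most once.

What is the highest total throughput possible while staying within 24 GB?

Filling by ratio: thumbnail-service + search-indexer + notification-fanout + auth-service for 1598, with 3 GB left unused.
Replace thumbnail-service and notification-fanout with email-composer: the trade gains 200 net, giving 1798 at 23 GB.
The closest alternative, search-indexer + ab-test-router + notification-fanout, reaches only 1727.

1798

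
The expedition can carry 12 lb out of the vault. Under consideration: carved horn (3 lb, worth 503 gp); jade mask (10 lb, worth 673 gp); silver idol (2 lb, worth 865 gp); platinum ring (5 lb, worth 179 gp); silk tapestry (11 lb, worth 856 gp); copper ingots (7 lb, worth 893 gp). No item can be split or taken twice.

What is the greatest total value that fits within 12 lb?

By value per lb: silver idol 432.50, carved horn 167.67, copper ingots 127.57, silk tapestry 77.82 lead.
Best packing: carved horn + silver idol + copper ingots — 12 lb, 2261 total.
Runner-up silver idol + copper ingots tops out at 1758.

2261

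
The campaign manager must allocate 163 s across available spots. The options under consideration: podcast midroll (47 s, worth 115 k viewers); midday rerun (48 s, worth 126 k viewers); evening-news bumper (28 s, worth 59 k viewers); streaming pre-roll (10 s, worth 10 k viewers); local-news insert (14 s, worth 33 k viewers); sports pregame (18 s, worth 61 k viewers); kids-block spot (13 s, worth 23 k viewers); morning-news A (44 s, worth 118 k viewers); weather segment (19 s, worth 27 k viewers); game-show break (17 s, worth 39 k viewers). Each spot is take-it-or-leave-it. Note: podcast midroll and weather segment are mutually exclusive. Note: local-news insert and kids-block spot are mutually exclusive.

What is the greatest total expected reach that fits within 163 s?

420

Podcast midroll + midday rerun + sports pregame + morning-news A uses 157 of the 163 s and totals 420.
Runner-up midday rerun + evening-news bumper + streaming pre-roll + local-news insert + sports pregame + morning-news A tops out at 407.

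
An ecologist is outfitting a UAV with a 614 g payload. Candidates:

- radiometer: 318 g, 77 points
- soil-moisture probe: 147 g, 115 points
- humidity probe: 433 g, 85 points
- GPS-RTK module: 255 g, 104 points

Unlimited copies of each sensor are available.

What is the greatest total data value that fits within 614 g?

4×soil-moisture probe uses 588 of the 614 g and totals 460.

460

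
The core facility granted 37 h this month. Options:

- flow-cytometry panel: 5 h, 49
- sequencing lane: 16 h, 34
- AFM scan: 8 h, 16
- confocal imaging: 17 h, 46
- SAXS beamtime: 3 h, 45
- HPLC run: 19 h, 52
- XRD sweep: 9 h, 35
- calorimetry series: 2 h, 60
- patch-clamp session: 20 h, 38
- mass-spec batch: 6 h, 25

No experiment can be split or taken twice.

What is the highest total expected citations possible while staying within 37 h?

235

Greedy by ratio would take flow-cytometry panel + AFM scan + SAXS beamtime + XRD sweep + calorimetry series + mass-spec batch: 33 h used, total 230.
Dropping AFM scan and mass-spec batch frees 14 h; slotting in confocal imaging (17 h) lifts the total to 235 at 36 h.
Next best is flow-cytometry panel + SAXS beamtime + HPLC run + calorimetry series + mass-spec batch at 231 (35 h) — short by 4.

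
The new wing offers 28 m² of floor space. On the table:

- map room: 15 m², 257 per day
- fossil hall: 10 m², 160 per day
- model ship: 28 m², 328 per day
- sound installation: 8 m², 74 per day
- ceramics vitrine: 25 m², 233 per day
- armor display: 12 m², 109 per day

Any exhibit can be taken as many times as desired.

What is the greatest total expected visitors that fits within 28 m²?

417

By expected visitors per m²: map room 17.13, fossil hall 16.00, model ship 11.71, ceramics vitrine 9.32 lead.
Taking map room + fossil hall: 25 m² used, 417 in expected visitors.
That's the maximum — no swap from here does better than 417.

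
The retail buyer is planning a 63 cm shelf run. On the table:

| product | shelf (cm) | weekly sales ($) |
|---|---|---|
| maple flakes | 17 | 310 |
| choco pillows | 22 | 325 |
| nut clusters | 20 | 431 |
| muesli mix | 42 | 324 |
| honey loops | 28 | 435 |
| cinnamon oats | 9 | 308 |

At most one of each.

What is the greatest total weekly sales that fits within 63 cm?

By weekly sales per cm: cinnamon oats 34.22, nut clusters 21.55, maple flakes 18.24 lead.
Taking the top-ratio products first gives maple flakes + nut clusters + cinnamon oats for 1049 (46 cm).
Replace maple flakes with honey loops: the trade gains 125 net, giving 1174 at 57 cm.

1174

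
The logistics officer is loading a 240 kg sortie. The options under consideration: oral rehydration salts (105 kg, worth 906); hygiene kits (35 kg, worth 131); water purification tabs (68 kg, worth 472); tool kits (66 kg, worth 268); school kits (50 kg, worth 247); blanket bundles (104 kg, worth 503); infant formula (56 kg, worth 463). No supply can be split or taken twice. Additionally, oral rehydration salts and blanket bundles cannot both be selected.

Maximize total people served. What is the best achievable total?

Density check — oral rehydration salts 8.63, infant formula 8.27, water purification tabs 6.94 are the best per kg.
Taking oral rehydration salts + water purification tabs + infant formula: 229 kg used, 1841 in people served.
The spare 11 kg is too small for any remaining supply, and no feasible exchange beats 1841.

1841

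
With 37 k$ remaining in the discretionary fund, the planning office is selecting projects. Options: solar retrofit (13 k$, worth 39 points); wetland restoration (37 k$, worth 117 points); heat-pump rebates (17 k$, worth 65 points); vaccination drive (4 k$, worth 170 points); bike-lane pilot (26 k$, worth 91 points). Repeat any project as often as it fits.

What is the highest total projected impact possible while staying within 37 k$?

1530

9×vaccination drive uses 36 of the 37 k$ and totals 1530.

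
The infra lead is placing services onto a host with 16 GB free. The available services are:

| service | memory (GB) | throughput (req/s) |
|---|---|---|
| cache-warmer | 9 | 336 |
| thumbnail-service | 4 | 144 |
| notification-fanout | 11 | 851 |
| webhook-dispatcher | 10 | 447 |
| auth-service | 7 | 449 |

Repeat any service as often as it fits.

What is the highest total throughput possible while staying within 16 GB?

Best packing: thumbnail-service + notification-fanout — 15 GB, 995 total.
No other feasible combination exceeds 995.

995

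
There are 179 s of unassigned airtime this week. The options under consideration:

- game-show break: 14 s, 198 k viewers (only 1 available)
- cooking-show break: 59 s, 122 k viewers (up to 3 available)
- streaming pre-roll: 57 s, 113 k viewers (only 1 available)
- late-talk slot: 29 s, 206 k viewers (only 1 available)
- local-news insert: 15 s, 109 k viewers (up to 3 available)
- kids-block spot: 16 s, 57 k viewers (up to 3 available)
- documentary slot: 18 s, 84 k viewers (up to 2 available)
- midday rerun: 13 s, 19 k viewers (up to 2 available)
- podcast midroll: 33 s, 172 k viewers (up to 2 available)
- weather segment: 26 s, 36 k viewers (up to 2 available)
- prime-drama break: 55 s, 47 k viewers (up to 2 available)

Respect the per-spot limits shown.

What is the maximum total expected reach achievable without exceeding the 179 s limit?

1159

Density check — game-show break 14.14, local-news insert 7.27, late-talk slot 7.10, podcast midroll 5.21 are the best per s.
The ratio ordering already packs tightly: game-show break + late-talk slot + 3×local-news insert + documentary slot + 2×podcast midroll, 172 s, 1159.
The spare 7 s is too small for any remaining spot, and no exchange beats 1159.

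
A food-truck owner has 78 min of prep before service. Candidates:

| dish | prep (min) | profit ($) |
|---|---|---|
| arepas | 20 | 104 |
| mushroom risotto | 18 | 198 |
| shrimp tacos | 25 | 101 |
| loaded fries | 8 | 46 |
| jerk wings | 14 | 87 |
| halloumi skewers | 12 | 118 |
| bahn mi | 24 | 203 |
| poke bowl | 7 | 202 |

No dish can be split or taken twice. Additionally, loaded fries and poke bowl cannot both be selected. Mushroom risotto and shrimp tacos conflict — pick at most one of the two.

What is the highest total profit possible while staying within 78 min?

Best packing: mushroom risotto + jerk wings + halloumi skewers + bahn mi + poke bowl — 75 min, 808 total.

808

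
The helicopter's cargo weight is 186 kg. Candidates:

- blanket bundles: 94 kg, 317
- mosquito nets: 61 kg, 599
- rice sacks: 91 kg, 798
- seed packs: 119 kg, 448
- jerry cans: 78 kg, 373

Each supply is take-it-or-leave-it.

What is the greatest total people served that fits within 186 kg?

By people served per kg: mosquito nets 9.82, rice sacks 8.77, jerry cans 4.78, seed packs 3.76 lead.
Best packing: mosquito nets + rice sacks — 152 kg, 1397 total.
That's the maximum — no swap from here does better than 1397.

1397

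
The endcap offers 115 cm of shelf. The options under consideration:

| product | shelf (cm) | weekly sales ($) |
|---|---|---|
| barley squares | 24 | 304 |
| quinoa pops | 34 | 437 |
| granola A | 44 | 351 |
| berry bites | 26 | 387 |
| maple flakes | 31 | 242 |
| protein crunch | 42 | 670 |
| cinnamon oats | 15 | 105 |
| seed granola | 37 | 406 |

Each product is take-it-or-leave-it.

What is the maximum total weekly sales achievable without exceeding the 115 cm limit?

1516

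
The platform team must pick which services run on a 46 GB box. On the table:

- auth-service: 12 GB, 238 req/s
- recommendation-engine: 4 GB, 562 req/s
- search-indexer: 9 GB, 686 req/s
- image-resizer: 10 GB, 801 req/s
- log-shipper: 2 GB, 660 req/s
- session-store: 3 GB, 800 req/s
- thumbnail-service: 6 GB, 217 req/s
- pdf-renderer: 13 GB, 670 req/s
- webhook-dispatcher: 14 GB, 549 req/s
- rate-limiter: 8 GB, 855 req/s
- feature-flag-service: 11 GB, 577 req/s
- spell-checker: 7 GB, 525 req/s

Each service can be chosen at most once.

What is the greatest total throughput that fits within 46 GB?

Taking recommendation-engine + search-indexer + image-resizer + log-shipper + session-store + rate-limiter + spell-checker: 43 GB used, 4889 in throughput.
Runner-up recommendation-engine + image-resizer + log-shipper + session-store + rate-limiter + feature-flag-service + spell-checker tops out at 4780.

4889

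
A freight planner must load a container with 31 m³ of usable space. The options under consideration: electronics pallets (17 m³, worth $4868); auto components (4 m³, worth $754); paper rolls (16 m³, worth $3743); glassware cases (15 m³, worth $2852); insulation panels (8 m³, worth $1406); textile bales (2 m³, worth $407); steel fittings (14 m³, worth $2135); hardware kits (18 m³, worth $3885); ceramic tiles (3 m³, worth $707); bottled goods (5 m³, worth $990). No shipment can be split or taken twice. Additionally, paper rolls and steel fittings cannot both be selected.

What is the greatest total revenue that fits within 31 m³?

Electronics pallets + auto components + textile bales + ceramic tiles + bottled goods uses 31 of the 31 m³ and totals 7726.
That's the maximum — no feasible swap from here does better than 7726.

7726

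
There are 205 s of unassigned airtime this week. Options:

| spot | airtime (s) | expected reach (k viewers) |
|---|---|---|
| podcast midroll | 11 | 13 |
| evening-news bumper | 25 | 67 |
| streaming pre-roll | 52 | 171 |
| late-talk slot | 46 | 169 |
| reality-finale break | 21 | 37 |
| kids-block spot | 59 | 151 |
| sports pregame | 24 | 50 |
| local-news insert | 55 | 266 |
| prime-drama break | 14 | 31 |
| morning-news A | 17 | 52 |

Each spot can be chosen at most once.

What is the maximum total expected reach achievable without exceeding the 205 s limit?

726

Ranking by ratio (expected reach/s): local-news insert 4.84, late-talk slot 3.67, streaming pre-roll 3.29, morning-news A 3.06.
A density-first pass picks evening-news bumper + streaming pre-roll + late-talk slot + local-news insert + morning-news A — 725 at 195 s.
Dropping evening-news bumper frees 25 s; slotting in reality-finale break + prime-drama break (35 s) lifts the total to 726 at 205 s.
No other feasible combination exceeds 726.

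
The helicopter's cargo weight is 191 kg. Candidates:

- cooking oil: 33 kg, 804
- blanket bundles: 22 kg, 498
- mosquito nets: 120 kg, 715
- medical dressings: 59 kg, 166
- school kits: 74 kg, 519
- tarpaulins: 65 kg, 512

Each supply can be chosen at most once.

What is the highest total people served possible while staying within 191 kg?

Taking the top-ratio supplies first gives cooking oil + blanket bundles + medical dressings + tarpaulins for 1980 (179 kg).
Replace medical dressings and tarpaulins with mosquito nets: the trade gains 37 net, giving 2017 at 175 kg.
Nothing else within 191 kg beats 2017.

2017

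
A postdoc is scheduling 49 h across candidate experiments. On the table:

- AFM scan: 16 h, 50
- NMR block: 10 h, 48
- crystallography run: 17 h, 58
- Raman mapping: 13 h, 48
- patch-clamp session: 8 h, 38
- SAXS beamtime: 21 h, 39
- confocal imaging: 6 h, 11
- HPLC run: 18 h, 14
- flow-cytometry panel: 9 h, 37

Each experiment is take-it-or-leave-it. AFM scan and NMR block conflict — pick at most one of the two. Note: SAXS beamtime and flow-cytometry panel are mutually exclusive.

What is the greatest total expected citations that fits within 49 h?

192

A density-first pass picks NMR block + Raman mapping + patch-clamp session + confocal imaging + flow-cytometry panel — 182 at 46 h.
Replace confocal imaging and flow-cytometry panel with crystallography run: the trade gains 10 net, giving 192 at 48 h.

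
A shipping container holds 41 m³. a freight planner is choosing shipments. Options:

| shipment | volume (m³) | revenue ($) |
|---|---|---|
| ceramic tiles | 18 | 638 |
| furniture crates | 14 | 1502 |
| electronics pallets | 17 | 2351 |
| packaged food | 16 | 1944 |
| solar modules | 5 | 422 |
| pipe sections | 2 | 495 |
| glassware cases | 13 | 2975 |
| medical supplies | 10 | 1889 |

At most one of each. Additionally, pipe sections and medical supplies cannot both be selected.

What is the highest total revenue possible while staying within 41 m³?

Density check — pipe sections 247.50, glassware cases 228.85, medical supplies 188.90 are the best per m³.
Taking electronics pallets + glassware cases + medical supplies: 40 m³ used, 7215 in revenue.
Every other selection either busts 41 m³ or breaks a pairing rule or fails to beat 7215.

7215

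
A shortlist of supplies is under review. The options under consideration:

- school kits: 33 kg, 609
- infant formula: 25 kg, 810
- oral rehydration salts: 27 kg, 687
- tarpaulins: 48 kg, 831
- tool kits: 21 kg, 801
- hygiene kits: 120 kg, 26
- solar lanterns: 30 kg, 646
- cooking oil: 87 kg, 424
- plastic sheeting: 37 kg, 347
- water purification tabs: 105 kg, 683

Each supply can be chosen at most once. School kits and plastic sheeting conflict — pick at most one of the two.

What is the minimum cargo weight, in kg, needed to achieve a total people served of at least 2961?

121

Look for the lowest-cargo combination reaching 2961.
infant formula + oral rehydration salts + tarpaulins + tool kits reaches 3129 using 121 kg.
Any bundle with less than 121 kg falls short of 2961.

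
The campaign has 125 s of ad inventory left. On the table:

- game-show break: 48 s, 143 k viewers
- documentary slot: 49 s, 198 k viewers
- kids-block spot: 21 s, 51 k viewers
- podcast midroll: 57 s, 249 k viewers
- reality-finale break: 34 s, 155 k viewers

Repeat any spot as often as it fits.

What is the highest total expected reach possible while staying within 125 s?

559

A density-first pass picks kids-block spot + 3×reality-finale break — 516 at 123 s.
Replace kids-block spot and reality-finale break with podcast midroll: the trade gains 43 net, giving 559 at 125 s.
Every other selection either busts 125 s or fails to beat 559.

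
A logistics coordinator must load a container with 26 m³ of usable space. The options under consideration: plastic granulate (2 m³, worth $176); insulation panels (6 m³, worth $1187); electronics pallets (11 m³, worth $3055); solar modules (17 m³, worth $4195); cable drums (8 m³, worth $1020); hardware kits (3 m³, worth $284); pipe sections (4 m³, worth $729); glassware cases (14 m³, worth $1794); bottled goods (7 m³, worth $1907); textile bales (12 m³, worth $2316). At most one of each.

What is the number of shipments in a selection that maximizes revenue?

The maximum revenue within 26 m³ is 6325.
One optimal bundle: plastic granulate + insulation panels + electronics pallets + bottled goods (26 m³).
All optima have 4 shipments.

4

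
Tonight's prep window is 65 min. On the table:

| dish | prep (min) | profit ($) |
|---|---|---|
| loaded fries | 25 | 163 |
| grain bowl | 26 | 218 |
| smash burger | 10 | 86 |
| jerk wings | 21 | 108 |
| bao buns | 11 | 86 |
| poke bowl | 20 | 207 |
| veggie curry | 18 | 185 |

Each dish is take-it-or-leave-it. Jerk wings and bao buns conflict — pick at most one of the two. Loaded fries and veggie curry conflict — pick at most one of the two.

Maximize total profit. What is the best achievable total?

610

Filling by ratio: smash burger + bao buns + poke bowl + veggie curry for 564, with 6 min left unused.
Dropping smash burger and bao buns frees 21 min; slotting in grain bowl (26 min) lifts the total to 610 at 64 min.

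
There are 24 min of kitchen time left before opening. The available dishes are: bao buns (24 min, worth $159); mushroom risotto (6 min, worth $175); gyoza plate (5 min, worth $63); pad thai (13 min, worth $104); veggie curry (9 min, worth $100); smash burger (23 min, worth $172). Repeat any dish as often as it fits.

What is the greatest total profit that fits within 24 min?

Taking 4×mushroom risotto: 24 min used, 700 in profit.
Every other selection either busts 24 min or fails to beat 700.

700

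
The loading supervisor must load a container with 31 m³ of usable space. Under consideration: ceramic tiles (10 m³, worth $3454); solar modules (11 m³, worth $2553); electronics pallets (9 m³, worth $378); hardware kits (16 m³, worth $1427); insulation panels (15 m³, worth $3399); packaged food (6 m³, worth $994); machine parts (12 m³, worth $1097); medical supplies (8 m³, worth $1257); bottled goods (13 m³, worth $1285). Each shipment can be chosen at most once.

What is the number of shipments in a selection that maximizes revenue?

3

Optimal total is 7847.
ceramic tiles + insulation panels + packaged food hits 7847 at 31 m³.
Every optimal selection uses 3 shipments.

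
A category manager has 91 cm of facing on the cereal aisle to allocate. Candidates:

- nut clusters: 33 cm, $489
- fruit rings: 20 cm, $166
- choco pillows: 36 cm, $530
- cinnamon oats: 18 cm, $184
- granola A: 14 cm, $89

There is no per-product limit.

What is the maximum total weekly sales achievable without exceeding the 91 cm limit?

1244

Ranking by ratio (weekly sales/cm): nut clusters 14.82, choco pillows 14.72, cinnamon oats 10.22.
Greedy by ratio would take 2×nut clusters + cinnamon oats: 84 cm used, total 1162.
The 66 cm tied up in 2×nut clusters is better spent on 2×choco pillows — total rises to 1244 (90 cm).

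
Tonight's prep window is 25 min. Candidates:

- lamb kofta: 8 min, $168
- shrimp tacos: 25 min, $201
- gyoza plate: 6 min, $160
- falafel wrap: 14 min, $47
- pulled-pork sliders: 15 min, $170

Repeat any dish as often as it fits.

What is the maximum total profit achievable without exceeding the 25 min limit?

4×gyoza plate uses 24 of the 25 min and totals 640.
The spare 1 min is too small for any remaining dish, and no exchange beats 640.

640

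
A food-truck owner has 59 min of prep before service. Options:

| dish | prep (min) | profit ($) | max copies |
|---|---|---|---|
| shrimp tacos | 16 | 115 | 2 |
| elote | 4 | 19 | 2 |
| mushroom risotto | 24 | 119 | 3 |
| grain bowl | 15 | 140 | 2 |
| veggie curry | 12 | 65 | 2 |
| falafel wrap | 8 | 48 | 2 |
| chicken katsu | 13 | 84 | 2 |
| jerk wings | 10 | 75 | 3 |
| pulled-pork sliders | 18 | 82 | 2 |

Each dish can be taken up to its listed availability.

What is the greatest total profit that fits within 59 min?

479

Ranking by ratio (profit/min): grain bowl 9.33, jerk wings 7.50, shrimp tacos 7.19, chicken katsu 6.46.
Taking the top-ratio dishes first gives 2×grain bowl + falafel wrap + 2×jerk wings for 478 (58 min).
The 28 min tied up in falafel wrap and 2×jerk wings is better spent on shrimp tacos + chicken katsu — total rises to 479 (59 min).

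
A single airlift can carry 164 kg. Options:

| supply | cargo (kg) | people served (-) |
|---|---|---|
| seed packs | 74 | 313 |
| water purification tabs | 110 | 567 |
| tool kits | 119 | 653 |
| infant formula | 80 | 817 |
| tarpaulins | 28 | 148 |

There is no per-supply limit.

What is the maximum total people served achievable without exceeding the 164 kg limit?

1634

Best packing: 2×infant formula — 160 kg, 1634 total.
That's the maximum — no swap from here does better than 1634.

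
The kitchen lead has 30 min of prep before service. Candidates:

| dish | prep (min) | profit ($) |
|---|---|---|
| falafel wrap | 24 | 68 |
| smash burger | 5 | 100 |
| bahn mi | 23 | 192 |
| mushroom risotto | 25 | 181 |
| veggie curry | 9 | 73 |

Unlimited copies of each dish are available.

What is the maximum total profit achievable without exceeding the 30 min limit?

600

Best packing: 6×smash burger — 30 min, 600 total.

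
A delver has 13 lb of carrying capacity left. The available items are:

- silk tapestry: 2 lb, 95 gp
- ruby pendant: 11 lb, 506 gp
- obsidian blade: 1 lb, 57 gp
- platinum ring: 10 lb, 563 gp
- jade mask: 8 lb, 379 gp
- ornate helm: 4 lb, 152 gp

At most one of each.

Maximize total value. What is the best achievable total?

715

Taking silk tapestry + obsidian blade + platinum ring: 13 lb used, 715 in value.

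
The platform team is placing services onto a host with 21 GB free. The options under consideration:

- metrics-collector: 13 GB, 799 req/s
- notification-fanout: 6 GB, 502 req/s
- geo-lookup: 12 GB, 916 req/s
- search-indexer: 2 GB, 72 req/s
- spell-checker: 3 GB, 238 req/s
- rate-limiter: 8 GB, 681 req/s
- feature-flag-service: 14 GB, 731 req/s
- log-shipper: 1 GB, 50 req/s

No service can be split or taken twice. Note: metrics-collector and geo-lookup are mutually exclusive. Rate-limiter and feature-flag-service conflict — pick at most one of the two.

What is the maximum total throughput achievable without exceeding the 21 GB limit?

1656

A density-first pass picks notification-fanout + search-indexer + spell-checker + rate-limiter + log-shipper — 1543 at 20 GB.
The 11 GB tied up in search-indexer and rate-limiter and log-shipper is better spent on geo-lookup — total rises to 1656 (21 GB).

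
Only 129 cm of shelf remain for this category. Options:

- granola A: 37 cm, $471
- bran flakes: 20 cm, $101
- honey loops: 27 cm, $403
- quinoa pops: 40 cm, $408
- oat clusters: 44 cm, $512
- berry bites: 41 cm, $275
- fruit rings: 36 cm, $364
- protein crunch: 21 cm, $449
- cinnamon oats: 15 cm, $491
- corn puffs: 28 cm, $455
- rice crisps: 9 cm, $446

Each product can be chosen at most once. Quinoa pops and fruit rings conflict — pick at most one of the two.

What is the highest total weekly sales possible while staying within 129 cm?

2369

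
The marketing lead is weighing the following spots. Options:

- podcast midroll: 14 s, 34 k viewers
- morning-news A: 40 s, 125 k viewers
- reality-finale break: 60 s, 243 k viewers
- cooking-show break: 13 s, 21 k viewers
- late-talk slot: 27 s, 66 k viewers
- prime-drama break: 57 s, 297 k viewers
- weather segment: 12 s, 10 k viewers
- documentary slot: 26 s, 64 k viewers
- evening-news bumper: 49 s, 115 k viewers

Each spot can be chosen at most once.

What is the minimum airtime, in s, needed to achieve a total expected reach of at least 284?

57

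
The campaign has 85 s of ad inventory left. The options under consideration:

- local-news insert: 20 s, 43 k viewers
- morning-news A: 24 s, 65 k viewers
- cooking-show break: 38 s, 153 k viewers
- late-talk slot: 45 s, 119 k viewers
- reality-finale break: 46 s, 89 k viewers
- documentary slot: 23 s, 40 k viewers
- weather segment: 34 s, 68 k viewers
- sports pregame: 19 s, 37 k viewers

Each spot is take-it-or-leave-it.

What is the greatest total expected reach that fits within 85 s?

272

Density check — cooking-show break 4.03, morning-news A 2.71, late-talk slot 2.64 are the best per s.
Taking the top-ratio spots first gives local-news insert + morning-news A + cooking-show break for 261 (82 s).
Replace local-news insert and morning-news A with late-talk slot: the trade gains 11 net, giving 272 at 83 s.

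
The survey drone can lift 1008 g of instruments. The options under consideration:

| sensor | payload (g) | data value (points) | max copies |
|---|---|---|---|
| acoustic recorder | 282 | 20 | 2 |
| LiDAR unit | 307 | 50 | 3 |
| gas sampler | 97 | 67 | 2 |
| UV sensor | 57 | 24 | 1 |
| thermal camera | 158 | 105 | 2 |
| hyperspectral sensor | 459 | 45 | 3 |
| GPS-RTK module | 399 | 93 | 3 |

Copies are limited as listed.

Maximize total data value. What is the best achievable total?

461

Best packing: 2×gas sampler + UV sensor + 2×thermal camera + GPS-RTK module — 966 g, 461 total.
That's the maximum — no swap from here does better than 461.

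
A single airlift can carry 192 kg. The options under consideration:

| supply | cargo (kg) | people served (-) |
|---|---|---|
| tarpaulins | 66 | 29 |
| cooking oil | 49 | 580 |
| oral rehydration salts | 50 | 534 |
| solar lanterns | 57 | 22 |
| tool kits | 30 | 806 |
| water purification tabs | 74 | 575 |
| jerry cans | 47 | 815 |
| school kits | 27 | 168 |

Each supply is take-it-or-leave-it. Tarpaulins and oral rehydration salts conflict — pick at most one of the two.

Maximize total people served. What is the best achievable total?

Best packing: cooking oil + oral rehydration salts + tool kits + jerry cans — 176 kg, 2735 total.

2735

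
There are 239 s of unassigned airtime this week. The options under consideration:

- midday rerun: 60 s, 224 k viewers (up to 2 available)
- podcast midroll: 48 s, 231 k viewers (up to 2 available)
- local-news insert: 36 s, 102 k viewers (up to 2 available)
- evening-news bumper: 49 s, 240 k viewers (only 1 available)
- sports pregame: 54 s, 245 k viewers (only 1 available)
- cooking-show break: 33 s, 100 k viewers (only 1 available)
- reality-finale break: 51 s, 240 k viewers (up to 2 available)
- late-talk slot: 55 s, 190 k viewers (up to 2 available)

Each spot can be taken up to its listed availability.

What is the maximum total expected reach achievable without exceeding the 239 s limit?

1065

Taking the top-ratio spots first gives 2×podcast midroll + evening-news bumper + cooking-show break + reality-finale break for 1042 (229 s).
Replace 2×podcast midroll with sports pregame + reality-finale break: the trade gains 23 net, giving 1065 at 238 s.
Every other selection either busts 239 s or exceeds an availability limit or fails to beat 1065.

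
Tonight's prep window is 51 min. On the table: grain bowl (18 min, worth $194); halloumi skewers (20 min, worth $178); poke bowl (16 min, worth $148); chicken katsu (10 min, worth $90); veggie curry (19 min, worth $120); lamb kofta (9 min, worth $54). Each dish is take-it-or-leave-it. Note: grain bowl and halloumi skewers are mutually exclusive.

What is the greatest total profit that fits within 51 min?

The ratio ordering already packs tightly: grain bowl + poke bowl + chicken katsu, 44 min, 432.
No other feasible combination exceeds 432.

432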